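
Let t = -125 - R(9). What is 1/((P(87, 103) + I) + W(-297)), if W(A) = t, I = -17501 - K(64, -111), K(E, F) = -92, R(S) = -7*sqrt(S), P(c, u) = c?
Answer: -1/17426 ≈ -5.7386e-5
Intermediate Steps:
I = -17409 (I = -17501 - 1*(-92) = -17501 + 92 = -17409)
t = -104 (t = -125 - (-7)*sqrt(9) = -125 - (-7)*3 = -125 - 1*(-21) = -125 + 21 = -104)
W(A) = -104
1/((P(87, 103) + I) + W(-297)) = 1/((87 - 17409) - 104) = 1/(-17322 - 104) = 1/(-17426) = -1/17426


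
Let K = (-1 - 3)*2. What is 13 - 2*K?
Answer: 29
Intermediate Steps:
K = -8 (K = -4*2 = -8)
13 - 2*K = 13 - 2*(-8) = 13 + 16 = 29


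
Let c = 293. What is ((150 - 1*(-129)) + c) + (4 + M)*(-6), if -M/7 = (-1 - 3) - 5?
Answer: 170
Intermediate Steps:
M = 63 (M = -7*((-1 - 3) - 5) = -7*(-4 - 5) = -7*(-9) = 63)
((150 - 1*(-129)) + c) + (4 + M)*(-6) = ((150 - 1*(-129)) + 293) + (4 + 63)*(-6) = ((150 + 129) + 293) + 67*(-6) = (279 + 293) - 402 = 572 - 402 = 170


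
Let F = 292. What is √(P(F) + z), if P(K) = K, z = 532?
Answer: 2*√206 ≈ 28.705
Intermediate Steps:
√(P(F) + z) = √(292 + 532) = √824 = 2*√206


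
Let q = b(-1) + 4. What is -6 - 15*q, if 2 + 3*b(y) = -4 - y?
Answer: -41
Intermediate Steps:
b(y) = -2 - y/3 (b(y) = -2/3 + (-4 - y)/3 = -2/3 + (-4/3 - y/3) = -2 - y/3)
q = 7/3 (q = (-2 - 1/3*(-1)) + 4 = (-2 + 1/3) + 4 = -5/3 + 4 = 7/3 ≈ 2.3333)
-6 - 15*q = -6 - 15*7/3 = -6 - 35 = -41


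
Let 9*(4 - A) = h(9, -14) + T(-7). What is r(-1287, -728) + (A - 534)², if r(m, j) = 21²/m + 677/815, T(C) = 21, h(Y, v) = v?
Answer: 2659529923261/9440145 ≈ 2.8173e+5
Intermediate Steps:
r(m, j) = 677/815 + 441/m (r(m, j) = 441/m + 677*(1/815) = 441/m + 677/815 = 677/815 + 441/m)
A = 29/9 (A = 4 - (-14 + 21)/9 = 4 - ⅑*7 = 4 - 7/9 = 29/9 ≈ 3.2222)
r(-1287, -728) + (A - 534)² = (677/815 + 441/(-1287)) + (29/9 - 534)² = (677/815 + 441*(-1/1287)) + (-4777/9)² = (677/815 - 49/143) + 22819729/81 = 56876/116545 + 22819729/81 = 2659529923261/9440145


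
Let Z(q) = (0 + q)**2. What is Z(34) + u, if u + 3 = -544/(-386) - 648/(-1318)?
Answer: 146888391/127187 ≈ 1154.9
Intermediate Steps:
Z(q) = q**2
u = -139781/127187 (u = -3 + (-544/(-386) - 648/(-1318)) = -3 + (-544*(-1/386) - 648*(-1/1318)) = -3 + (272/193 + 324/659) = -3 + 241780/127187 = -139781/127187 ≈ -1.0990)
Z(34) + u = 34**2 - 139781/127187 = 1156 - 139781/127187 = 146888391/127187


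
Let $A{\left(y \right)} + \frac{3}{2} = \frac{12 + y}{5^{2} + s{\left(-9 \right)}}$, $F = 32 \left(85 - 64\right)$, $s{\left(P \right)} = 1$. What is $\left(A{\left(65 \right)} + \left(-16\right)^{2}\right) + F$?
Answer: $\frac{12083}{13} \approx 929.46$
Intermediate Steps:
$F = 672$ ($F = 32 \cdot 21 = 672$)
$A{\left(y \right)} = - \frac{27}{26} + \frac{y}{26}$ ($A{\left(y \right)} = - \frac{3}{2} + \frac{12 + y}{5^{2} + 1} = - \frac{3}{2} + \frac{12 + y}{25 + 1} = - \frac{3}{2} + \frac{12 + y}{26} = - \frac{3}{2} + \left(12 + y\right) \frac{1}{26} = - \frac{3}{2} + \left(\frac{6}{13} + \frac{y}{26}\right) = - \frac{27}{26} + \frac{y}{26}$)
$\left(A{\left(65 \right)} + \left(-16\right)^{2}\right) + F = \left(\left(- \frac{27}{26} + \frac{1}{26} \cdot 65\right) + \left(-16\right)^{2}\right) + 672 = \left(\left(- \frac{27}{26} + \frac{5}{2}\right) + 256\right) + 672 = \left(\frac{19}{13} + 256\right) + 672 = \frac{3347}{13} + 672 = \frac{12083}{13}$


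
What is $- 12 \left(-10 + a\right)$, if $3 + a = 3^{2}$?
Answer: $48$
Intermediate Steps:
$a = 6$ ($a = -3 + 3^{2} = -3 + 9 = 6$)
$- 12 \left(-10 + a\right) = - 12 \left(-10 + 6\right) = \left(-12\right) \left(-4\right) = 48$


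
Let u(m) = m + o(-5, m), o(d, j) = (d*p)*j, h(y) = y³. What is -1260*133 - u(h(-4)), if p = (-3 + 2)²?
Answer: -167836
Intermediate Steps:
p = 1 (p = (-1)² = 1)
o(d, j) = d*j (o(d, j) = (d*1)*j = d*j)
u(m) = -4*m (u(m) = m - 5*m = -4*m)
-1260*133 - u(h(-4)) = -1260*133 - (-4)*(-4)³ = -167580 - (-4)*(-64) = -167580 - 1*256 = -167580 - 256 = -167836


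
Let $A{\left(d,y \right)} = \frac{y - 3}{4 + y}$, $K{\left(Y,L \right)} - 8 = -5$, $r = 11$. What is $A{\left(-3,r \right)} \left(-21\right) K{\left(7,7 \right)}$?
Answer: $- \frac{168}{5} \approx -33.6$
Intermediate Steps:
$K{\left(Y,L \right)} = 3$ ($K{\left(Y,L \right)} = 8 - 5 = 3$)
$A{\left(d,y \right)} = \frac{-3 + y}{4 + y}$
$A{\left(-3,r \right)} \left(-21\right) K{\left(7,7 \right)} = \frac{-3 + 11}{4 + 11} \left(-21\right) 3 = \frac{1}{15} \cdot 8 \left(-21\right) 3 = \frac{8}{15} \left(-21\right) 3 = \left(- \frac{56}{5}\right) 3 = - \frac{168}{5}$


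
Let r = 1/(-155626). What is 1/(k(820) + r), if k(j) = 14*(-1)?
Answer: -155626/2178765 ≈ -0.071429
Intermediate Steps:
k(j) = -14
r = -1/155626 ≈ -6.4257e-6
1/(k(820) + r) = 1/(-14 - 1/155626) = 1/(-2178765/155626) = -155626/2178765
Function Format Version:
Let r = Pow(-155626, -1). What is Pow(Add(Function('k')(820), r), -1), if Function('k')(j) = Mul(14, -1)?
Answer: Rational(-155626, 2178765) ≈ -0.071429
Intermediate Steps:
Function('k')(j) = -14
r = Rational(-1, 155626) ≈ -6.4257e-6
Pow(Add(Function('k')(820), r), -1) = Pow(Add(-14, Rational(-1, 155626)), -1) = Pow(Rational(-2178765, 155626), -1) = Rational(-155626, 2178765)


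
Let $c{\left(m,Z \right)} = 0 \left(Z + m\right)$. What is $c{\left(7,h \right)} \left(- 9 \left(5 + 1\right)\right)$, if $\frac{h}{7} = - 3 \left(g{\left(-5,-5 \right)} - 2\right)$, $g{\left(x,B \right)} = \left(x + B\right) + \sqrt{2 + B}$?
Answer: $0$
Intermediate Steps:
$g{\left(x,B \right)} = B + x + \sqrt{2 + B}$ ($g{\left(x,B \right)} = \left(B + x\right) + \sqrt{2 + B} = B + x + \sqrt{2 + B}$)
$h = 252 - 21 i \sqrt{3}$ ($h = 7 \left(- 3 \left(\left(-5 - 5 + \sqrt{2 - 5}\right) - 2\right)\right) = 7 \left(- 3 \left(\left(-5 - 5 + \sqrt{-3}\right) - 2\right)\right) = 7 \left(- 3 \left(\left(-5 - 5 + i \sqrt{3}\right) - 2\right)\right) = 7 \left(- 3 \left(\left(-10 + i \sqrt{3}\right) - 2\right)\right) = 7 \left(- 3 \left(-12 + i \sqrt{3}\right)\right) = 7 \left(36 - 3 i \sqrt{3}\right) = 252 - 21 i \sqrt{3} \approx 252.0 - 36.373 i$)
$c{\left(m,Z \right)} = 0$
$c{\left(7,h \right)} \left(- 9 \left(5 + 1\right)\right) = 0 \left(- 9 \left(5 + 1\right)\right) = 0 \left(\left(-9\right) 6\right) = 0 \left(-54\right) = 0$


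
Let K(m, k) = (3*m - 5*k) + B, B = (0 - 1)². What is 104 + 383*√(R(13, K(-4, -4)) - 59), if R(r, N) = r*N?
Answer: 104 + 383*√58 ≈ 3020.8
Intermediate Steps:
B = 1 (B = (-1)² = 1)
K(m, k) = 1 - 5*k + 3*m (K(m, k) = (3*m - 5*k) + 1 = (-5*k + 3*m) + 1 = 1 - 5*k + 3*m)
R(r, N) = N*r
104 + 383*√(R(13, K(-4, -4)) - 59) = 104 + 383*√((1 - 5*(-4) + 3*(-4))*13 - 59) = 104 + 383*√((1 + 20 - 12)*13 - 59) = 104 + 383*√(9*13 - 59) = 104 + 383*√(117 - 59) = 104 + 383*√58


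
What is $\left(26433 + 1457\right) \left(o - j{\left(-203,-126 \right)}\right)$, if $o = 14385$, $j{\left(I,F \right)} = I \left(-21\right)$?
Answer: $282302580$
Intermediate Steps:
$j{\left(I,F \right)} = - 21 I$
$\left(26433 + 1457\right) \left(o - j{\left(-203,-126 \right)}\right) = \left(26433 + 1457\right) \left(14385 - \left(-21\right) \left(-203\right)\right) = 27890 \left(14385 - 4263\right) = 27890 \cdot 10122 = 282302580$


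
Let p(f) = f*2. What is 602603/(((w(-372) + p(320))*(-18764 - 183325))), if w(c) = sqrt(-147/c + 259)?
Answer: -308532736/66178586793 + 1205206*sqrt(997115)/10257680952915 ≈ -0.0045448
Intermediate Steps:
p(f) = 2*f
w(c) = sqrt(259 - 147/c)
602603/(((w(-372) + p(320))*(-18764 - 183325))) = 602603/(((sqrt(259 - 147/(-372)) + 2*320)*(-18764 - 183325))) = 602603/(((sqrt(259 - 147*(-1/372)) + 640)*(-202089))) = 602603/(((sqrt(259 + 49/124) + 640)*(-202089))) = 602603/(((sqrt(32165/124) + 640)*(-202089))) = 602603/(((sqrt(997115)/62 + 640)*(-202089))) = 602603/(((640 + sqrt(997115)/62)*(-202089))) = 602603/(-129336960 - 6519*sqrt(997115)/2)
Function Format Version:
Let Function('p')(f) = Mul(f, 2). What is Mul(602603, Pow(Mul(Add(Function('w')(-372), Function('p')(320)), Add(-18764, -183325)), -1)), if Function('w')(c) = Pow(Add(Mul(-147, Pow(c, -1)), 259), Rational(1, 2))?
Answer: Add(Rational(-308532736, 66178586793), Mul(Rational(1205206, 10257680952915), Pow(997115, Rational(1, 2)))) ≈ -0.0045448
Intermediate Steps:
Function('p')(f) = Mul(2, f)
Function('w')(c) = Pow(Add(259, Mul(-147, Pow(c, -1))), Rational(1, 2))
Mul(602603, Pow(Mul(Add(Function('w')(-372), Function('p')(320)), Add(-18764, -183325)), -1)) = Mul(602603, Pow(Mul(Add(Pow(Add(259, Mul(-147, Pow(-372, -1))), Rational(1, 2)), Mul(2, 320)), Add(-18764, -183325)), -1)) = Mul(602603, Pow(Mul(Add(Pow(Add(259, Mul(-147, Rational(-1, 372))), Rational(1, 2)), 640), -202089), -1)) = Mul(602603, Pow(Mul(Add(Pow(Add(259, Rational(49, 124)), Rational(1, 2)), 640), -202089), -1)) = Mul(602603, Pow(Mul(Add(Pow(Rational(32165, 124), Rational(1, 2)), 640), -202089), -1)) = Mul(602603, Pow(Mul(Add(Mul(Rational(1, 62), Pow(997115, Rational(1, 2))), 640), -202089), -1)) = Mul(602603, Pow(Mul(Add(640, Mul(Rational(1, 62), Pow(997115, Rational(1, 2)))), -202089), -1)) = Mul(602603, Pow(Add(-129336960, Mul(Rational(-6519, 2), Pow(997115, Rational(1, 2)))), -1))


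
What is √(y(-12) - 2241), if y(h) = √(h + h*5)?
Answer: √(-2241 + 6*I*√2) ≈ 0.08962 + 47.339*I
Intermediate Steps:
y(h) = √6*√h (y(h) = √(h + 5*h) = √(6*h) = √6*√h)
√(y(-12) - 2241) = √(√6*√(-12) - 2241) = √(√6*(2*I*√3) - 2241) = √(6*I*√2 - 2241) = √(-2241 + 6*I*√2)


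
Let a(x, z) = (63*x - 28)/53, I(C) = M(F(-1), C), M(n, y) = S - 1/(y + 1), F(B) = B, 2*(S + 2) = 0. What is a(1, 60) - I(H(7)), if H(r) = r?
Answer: 1181/424 ≈ 2.7854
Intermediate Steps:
S = -2 (S = -2 + (½)*0 = -2 + 0 = -2)
M(n, y) = -2 - 1/(1 + y) (M(n, y) = -2 - 1/(y + 1) = -2 - 1/(1 + y))
I(C) = (-3 - 2*C)/(1 + C)
a(x, z) = -28/53 + 63*x/53 (a(x, z) = (-28 + 63*x)*(1/53) = -28/53 + 63*x/53)
a(1, 60) - I(H(7)) = (-28/53 + (63/53)*1) - (-3 - 2*7)/(1 + 7) = (-28/53 + 63/53) - (-3 - 14)/8 = 35/53 - (-17)/8 = 35/53 - 1*(-17/8) = 35/53 + 17/8 = 1181/424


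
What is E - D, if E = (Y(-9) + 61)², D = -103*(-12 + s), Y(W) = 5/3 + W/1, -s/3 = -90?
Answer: 265087/9 ≈ 29454.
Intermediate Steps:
s = 270 (s = -3*(-90) = 270)
Y(W) = 5/3 + W (Y(W) = 5*(⅓) + W*1 = 5/3 + W)
D = -26574 (D = -103*(-12 + 270) = -103*258 = -26574)
E = 25921/9 (E = ((5/3 - 9) + 61)² = (-22/3 + 61)² = (161/3)² = 25921/9 ≈ 2880.1)
E - D = 25921/9 - 1*(-26574) = 25921/9 + 26574 = 265087/9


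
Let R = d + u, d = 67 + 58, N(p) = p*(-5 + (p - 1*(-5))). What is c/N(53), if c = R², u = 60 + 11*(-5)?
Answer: 16900/2809 ≈ 6.0164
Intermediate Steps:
N(p) = p² (N(p) = p*(-5 + (p + 5)) = p*(-5 + (5 + p)) = p*p = p²)
d = 125
u = 5 (u = 60 - 55 = 5)
R = 130 (R = 125 + 5 = 130)
c = 16900 (c = 130² = 16900)
c/N(53) = 16900/(53²) = 16900/2809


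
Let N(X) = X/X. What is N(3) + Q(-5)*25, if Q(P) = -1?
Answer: -24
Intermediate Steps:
N(X) = 1
N(3) + Q(-5)*25 = 1 - 1*25 = 1 - 25 = -24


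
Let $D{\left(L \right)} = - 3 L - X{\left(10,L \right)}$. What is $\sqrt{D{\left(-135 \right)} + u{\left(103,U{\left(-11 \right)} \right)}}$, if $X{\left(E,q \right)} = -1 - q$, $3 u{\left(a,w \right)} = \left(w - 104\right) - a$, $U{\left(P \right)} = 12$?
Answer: $\sqrt{206} \approx 14.353$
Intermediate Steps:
$u{\left(a,w \right)} = - \frac{104}{3} - \frac{a}{3} + \frac{w}{3}$ ($u{\left(a,w \right)} = \frac{\left(w - 104\right) - a}{3} = \frac{\left(-104 + w\right) - a}{3} = \frac{-104 + w - a}{3} = - \frac{104}{3} - \frac{a}{3} + \frac{w}{3}$)
$D{\left(L \right)} = 1 - 2 L$ ($D{\left(L \right)} = - 3 L - \left(-1 - L\right) = - 3 L + \left(1 + L\right) = 1 - 2 L$)
$\sqrt{D{\left(-135 \right)} + u{\left(103,U{\left(-11 \right)} \right)}} = \sqrt{\left(1 - -270\right) - 65} = \sqrt{\left(1 + 270\right) - 65} = \sqrt{271 - 65} = \sqrt{206}$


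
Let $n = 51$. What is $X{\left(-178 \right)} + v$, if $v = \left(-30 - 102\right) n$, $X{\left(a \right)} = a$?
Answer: $-6910$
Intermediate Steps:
$v = -6732$ ($v = \left(-30 - 102\right) 51 = \left(-132\right) 51 = -6732$)
$X{\left(-178 \right)} + v = -178 - 6732 = -6910$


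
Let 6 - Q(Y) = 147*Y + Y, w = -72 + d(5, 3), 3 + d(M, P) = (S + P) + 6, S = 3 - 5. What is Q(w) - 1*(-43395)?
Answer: 53465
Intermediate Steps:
S = -2
d(M, P) = 1 + P (d(M, P) = -3 + ((-2 + P) + 6) = -3 + (4 + P) = 1 + P)
w = -68 (w = -72 + (1 + 3) = -72 + 4 = -68)
Q(Y) = 6 - 148*Y (Q(Y) = 6 - (147*Y + Y) = 6 - 148*Y)
Q(w) - 1*(-43395) = (6 - 148*(-68)) - 1*(-43395) = (6 + 10064) + 43395 = 10070 + 43395 = 53465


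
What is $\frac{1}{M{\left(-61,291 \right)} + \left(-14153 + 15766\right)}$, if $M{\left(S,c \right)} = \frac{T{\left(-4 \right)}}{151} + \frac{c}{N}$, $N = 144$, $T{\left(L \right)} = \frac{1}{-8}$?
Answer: $\frac{7248}{11705665} \approx 0.00061919$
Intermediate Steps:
$T{\left(L \right)} = - \frac{1}{8}$
$M{\left(S,c \right)} = - \frac{1}{1208} + \frac{c}{144}$ ($M{\left(S,c \right)} = - \frac{1}{8 \cdot 151} + \frac{c}{144} = \left(- \frac{1}{8}\right) \frac{1}{151} + c \frac{1}{144} = - \frac{1}{1208} + \frac{c}{144}$)
$\frac{1}{M{\left(-61,291 \right)} + \left(-14153 + 15766\right)} = \frac{1}{\left(- \frac{1}{1208} + \frac{1}{144} \cdot 291\right) + \left(-14153 + 15766\right)} = \frac{1}{\left(- \frac{1}{1208} + \frac{97}{48}\right) + 1613} = \frac{1}{\frac{14641}{7248} + 1613} = \frac{1}{\frac{11705665}{7248}} = \frac{7248}{11705665}$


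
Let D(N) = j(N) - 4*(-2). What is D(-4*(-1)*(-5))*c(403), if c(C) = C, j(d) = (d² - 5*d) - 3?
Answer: 203515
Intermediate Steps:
j(d) = -3 + d² - 5*d
D(N) = 5 + N² - 5*N (D(N) = (-3 + N² - 5*N) - 4*(-2) = (-3 + N² - 5*N) + 8 = 5 + N² - 5*N)
D(-4*(-1)*(-5))*c(403) = (5 + (-4*(-1)*(-5))² - 5*(-4*(-1))*(-5))*403 = (5 + (4*(-5))² - 20*(-5))*403 = (5 + (-20)² - 5*(-20))*403 = (5 + 400 + 100)*403 = 505*403 = 203515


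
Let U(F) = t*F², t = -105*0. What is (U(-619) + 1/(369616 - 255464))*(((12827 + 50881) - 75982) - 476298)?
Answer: -122143/28538 ≈ -4.2800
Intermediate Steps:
t = 0
U(F) = 0 (U(F) = 0*F² = 0)
(U(-619) + 1/(369616 - 255464))*(((12827 + 50881) - 75982) - 476298) = (0 + 1/(369616 - 255464))*(((12827 + 50881) - 75982) - 476298) = (0 + 1/114152)*((63708 - 75982) - 476298) = (0 + 1/114152)*(-12274 - 476298) = (1/114152)*(-488572) = -122143/28538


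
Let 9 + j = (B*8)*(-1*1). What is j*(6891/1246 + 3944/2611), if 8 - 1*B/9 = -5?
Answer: -441770625/66394 ≈ -6653.8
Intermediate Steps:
B = 117 (B = 72 - 9*(-5) = 72 + 45 = 117)
j = -945 (j = -9 + (117*8)*(-1*1) = -9 + 936*(-1) = -9 - 936 = -945)
j*(6891/1246 + 3944/2611) = -945*(6891/1246 + 3944/2611) = -945*3272375/464758 = -441770625/66394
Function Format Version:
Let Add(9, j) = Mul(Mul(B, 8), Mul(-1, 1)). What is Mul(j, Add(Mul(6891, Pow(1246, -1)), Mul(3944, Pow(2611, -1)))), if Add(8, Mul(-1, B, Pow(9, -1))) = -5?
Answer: Rational(-441770625, 66394) ≈ -6653.8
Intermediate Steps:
B = 117 (B = Add(72, Mul(-9, -5)) = Add(72, 45) = 117)
j = -945 (j = Add(-9, Mul(Mul(117, 8), Mul(-1, 1))) = Add(-9, Mul(936, -1)) = Add(-9, -936) = -945)
Mul(j, Add(Mul(6891, Pow(1246, -1)), Mul(3944, Pow(2611, -1)))) = Mul(-945, Add(Mul(6891, Pow(1246, -1)), Mul(3944, Pow(2611, -1)))) = Mul(-945, Add(Mul(6891, Rational(1, 1246)), Mul(3944, Rational(1, 2611)))) = Mul(-945, Add(Rational(6891, 1246), Rational(3944, 2611))) = Mul(-945, Rational(3272375, 464758)) = Rational(-441770625, 66394)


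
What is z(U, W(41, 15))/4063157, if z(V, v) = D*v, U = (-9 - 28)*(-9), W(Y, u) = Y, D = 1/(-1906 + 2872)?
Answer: 41/3925009662 ≈ 1.0446e-8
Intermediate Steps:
D = 1/966 ≈ 0.0010352
U = 333 (U = -37*(-9) = 333)
z(V, v) = v/966
z(U, W(41, 15))/4063157 = ((1/966)*41)/4063157 = (41/966)*(1/4063157) = 41/3925009662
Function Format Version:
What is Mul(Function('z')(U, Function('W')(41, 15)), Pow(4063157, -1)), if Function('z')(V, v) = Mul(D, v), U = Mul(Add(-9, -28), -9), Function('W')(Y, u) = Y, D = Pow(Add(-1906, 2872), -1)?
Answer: Rational(41, 3925009662) ≈ 1.0446e-8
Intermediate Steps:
D = Rational(1, 966) (D = Pow(966, -1) = Rational(1, 966) ≈ 0.0010352)
U = 333 (U = Mul(-37, -9) = 333)
Function('z')(V, v) = Mul(Rational(1, 966), v)
Mul(Function('z')(U, Function('W')(41, 15)), Pow(4063157, -1)) = Mul(Mul(Rational(1, 966), 41), Pow(4063157, -1)) = Mul(Rational(41, 966), Rational(1, 4063157)) = Rational(41, 3925009662)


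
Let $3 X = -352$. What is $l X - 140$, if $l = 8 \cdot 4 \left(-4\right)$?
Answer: $\frac{44636}{3} \approx 14879.0$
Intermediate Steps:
$X = - \frac{352}{3}$ ($X = \frac{1}{3} \left(-352\right) = - \frac{352}{3} \approx -117.33$)
$l = -128$ ($l = 32 \left(-4\right) = -128$)
$l X - 140 = \left(-128\right) \left(- \frac{352}{3}\right) - 140 = \frac{45056}{3} - 140 = \frac{44636}{3}$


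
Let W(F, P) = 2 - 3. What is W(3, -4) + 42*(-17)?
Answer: -715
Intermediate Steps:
W(F, P) = -1
W(3, -4) + 42*(-17) = -1 + 42*(-17) = -1 - 714 = -715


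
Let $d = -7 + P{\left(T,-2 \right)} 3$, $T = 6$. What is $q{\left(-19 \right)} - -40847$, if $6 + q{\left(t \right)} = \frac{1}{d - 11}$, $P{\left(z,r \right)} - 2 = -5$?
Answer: $\frac{1102706}{27} \approx 40841.0$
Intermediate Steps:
$P{\left(z,r \right)} = -3$ ($P{\left(z,r \right)} = 2 - 5 = -3$)
$d = -16$ ($d = -7 - 9 = -16$)
$q{\left(t \right)} = - \frac{163}{27}$ ($q{\left(t \right)} = -6 + \frac{1}{-16 - 11} = -6 + \frac{1}{-27} = -6 - \frac{1}{27} = - \frac{163}{27}$)
$q{\left(-19 \right)} - -40847 = - \frac{163}{27} - -40847 = - \frac{163}{27} + 40847 = \frac{1102706}{27}$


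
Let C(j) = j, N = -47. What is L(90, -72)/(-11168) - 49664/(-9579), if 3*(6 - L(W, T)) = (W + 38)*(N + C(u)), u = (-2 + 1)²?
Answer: 267894847/53489136 ≈ 5.0084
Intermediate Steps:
u = 1 (u = (-1)² = 1)
L(W, T) = 1766/3 + 46*W/3 (L(W, T) = 6 - (W + 38)*(-47 + 1)/3 = 6 - (38 + W)*(-46)/3 = 6 - (-1748 - 46*W)/3 = 6 + (1748/3 + 46*W/3) = 1766/3 + 46*W/3)
L(90, -72)/(-11168) - 49664/(-9579) = (1766/3 + (46/3)*90)/(-11168) - 49664/(-9579) = (1766/3 + 1380)*(-1/11168) - 49664*(-1/9579) = (5906/3)*(-1/11168) + 49664/9579 = -2953/16752 + 49664/9579 = 267894847/53489136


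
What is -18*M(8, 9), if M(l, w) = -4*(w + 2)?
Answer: 792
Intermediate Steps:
M(l, w) = -8 - 4*w (M(l, w) = -4*(2 + w) = -8 - 4*w)
-18*M(8, 9) = -18*(-8 - 4*9) = -18*(-8 - 36) = -18*(-44) = 792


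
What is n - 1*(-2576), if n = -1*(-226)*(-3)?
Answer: 1898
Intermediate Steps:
n = -678 (n = 226*(-3) = -678)
n - 1*(-2576) = -678 - 1*(-2576) = -678 + 2576 = 1898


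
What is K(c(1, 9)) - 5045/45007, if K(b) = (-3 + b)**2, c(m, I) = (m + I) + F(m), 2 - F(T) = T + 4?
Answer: 715067/45007 ≈ 15.888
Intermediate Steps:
F(T) = -2 - T (F(T) = 2 - (T + 4) = 2 - (4 + T) = 2 + (-4 - T) = -2 - T)
c(m, I) = -2 + I (c(m, I) = (m + I) + (-2 - m) = (I + m) + (-2 - m) = -2 + I)
K(c(1, 9)) - 5045/45007 = (-3 + (-2 + 9))**2 - 5045/45007 = (-3 + 7)**2 - 5045*1/45007 = 4**2 - 5045/45007 = 16 - 5045/45007 = 715067/45007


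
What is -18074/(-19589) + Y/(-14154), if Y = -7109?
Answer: 395077597/277262706 ≈ 1.4249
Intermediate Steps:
-18074/(-19589) + Y/(-14154) = -18074/(-19589) - 7109/(-14154) = -18074*(-1/19589) - 7109*(-1/14154) = 18074/19589 + 7109/14154 = 395077597/277262706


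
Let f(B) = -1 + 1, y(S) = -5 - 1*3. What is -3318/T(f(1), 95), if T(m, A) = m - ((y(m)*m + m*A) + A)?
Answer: 3318/95 ≈ 34.926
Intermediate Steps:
y(S) = -8 (y(S) = -5 - 3 = -8)
f(B) = 0
T(m, A) = -A + 9*m - A*m (T(m, A) = m - ((-8*m + m*A) + A) = m - ((-8*m + A*m) + A) = m - (A - 8*m + A*m) = m + (-A + 8*m - A*m) = -A + 9*m - A*m)
-3318/T(f(1), 95) = -3318/(-1*95 + 9*0 - 1*95*0) = -3318/(-95 + 0 + 0) = -3318/(-95) = -3318*(-1/95) = 3318/95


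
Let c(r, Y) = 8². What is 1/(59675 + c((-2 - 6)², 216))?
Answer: 1/59739 ≈ 1.6739e-5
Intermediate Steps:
c(r, Y) = 64
1/(59675 + c((-2 - 6)², 216)) = 1/(59675 + 64) = 1/59739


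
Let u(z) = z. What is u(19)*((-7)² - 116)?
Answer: -1273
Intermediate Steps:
u(19)*((-7)² - 116) = 19*((-7)² - 116) = 19*(49 - 116) = 19*(-67) = -1273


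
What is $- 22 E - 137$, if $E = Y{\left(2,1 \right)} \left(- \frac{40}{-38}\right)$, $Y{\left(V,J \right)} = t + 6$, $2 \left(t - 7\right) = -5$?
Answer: $- \frac{7223}{19} \approx -380.16$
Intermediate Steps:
$t = \frac{9}{2}$ ($t = 7 + \frac{1}{2} \left(-5\right) = 7 - \frac{5}{2} = \frac{9}{2} \approx 4.5$)
$Y{\left(V,J \right)} = \frac{21}{2}$ ($Y{\left(V,J \right)} = \frac{9}{2} + 6 = \frac{21}{2}$)
$E = \frac{210}{19}$ ($E = \frac{21 \left(- \frac{40}{-38}\right)}{2} = \frac{21 \left(\left(-40\right) \left(- \frac{1}{38}\right)\right)}{2} = \frac{21}{2} \cdot \frac{20}{19} = \frac{210}{19} \approx 11.053$)
$- 22 E - 137 = \left(-22\right) \frac{210}{19} - 137 = - \frac{4620}{19} - 137 = - \frac{7223}{19}$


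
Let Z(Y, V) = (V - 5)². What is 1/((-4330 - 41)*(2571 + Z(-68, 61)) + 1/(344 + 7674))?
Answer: -8018/200011391345 ≈ -4.0088e-8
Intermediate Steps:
Z(Y, V) = (-5 + V)²
1/((-4330 - 41)*(2571 + Z(-68, 61)) + 1/(344 + 7674)) = 1/((-4330 - 41)*(2571 + (-5 + 61)²) + 1/(344 + 7674)) = 1/(-4371*(2571 + 56²) + 1/8018) = 1/(-4371*(2571 + 3136) + 1/8018) = 1/(-4371*5707 + 1/8018) = 1/(-24945297 + 1/8018) = 1/(-200011391345/8018) = -8018/200011391345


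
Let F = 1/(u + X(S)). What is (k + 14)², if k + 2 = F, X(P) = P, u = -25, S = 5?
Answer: 57121/400 ≈ 142.80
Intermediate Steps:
F = -1/20 (F = 1/(-25 + 5) = 1/(-20) = -1/20 ≈ -0.050000)
k = -41/20 (k = -2 - 1/20 = -41/20 ≈ -2.0500)
(k + 14)² = (-41/20 + 14)² = (239/20)² = 57121/400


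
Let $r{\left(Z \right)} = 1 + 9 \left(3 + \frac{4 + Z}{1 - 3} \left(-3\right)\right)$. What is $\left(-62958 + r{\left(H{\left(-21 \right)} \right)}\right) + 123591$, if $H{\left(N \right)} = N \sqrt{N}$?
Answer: $60715 - \frac{567 i \sqrt{21}}{2} \approx 60715.0 - 1299.2 i$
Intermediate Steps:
$H{\left(N \right)} = N^{\frac{3}{2}}$
$r{\left(Z \right)} = 82 + \frac{27 Z}{2}$ ($r{\left(Z \right)} = 1 + 9 \left(3 + \frac{4 + Z}{-2} \left(-3\right)\right) = 1 + 9 \left(3 + \left(4 + Z\right) \left(- \frac{1}{2}\right) \left(-3\right)\right) = 1 + 9 \left(3 + \left(-2 - \frac{Z}{2}\right) \left(-3\right)\right) = 1 + 9 \left(3 + \left(6 + \frac{3 Z}{2}\right)\right) = 1 + 9 \left(9 + \frac{3 Z}{2}\right) = 1 + \left(81 + \frac{27 Z}{2}\right) = 82 + \frac{27 Z}{2}$)
$\left(-62958 + r{\left(H{\left(-21 \right)} \right)}\right) + 123591 = \left(-62958 + \left(82 + \frac{27 \left(-21\right)^{\frac{3}{2}}}{2}\right)\right) + 123591 = \left(-62958 + \left(82 + \frac{27 \left(- 21 i \sqrt{21}\right)}{2}\right)\right) + 123591 = \left(-62958 + \left(82 - \frac{567 i \sqrt{21}}{2}\right)\right) + 123591 = \left(-62876 - \frac{567 i \sqrt{21}}{2}\right) + 123591 = 60715 - \frac{567 i \sqrt{21}}{2}$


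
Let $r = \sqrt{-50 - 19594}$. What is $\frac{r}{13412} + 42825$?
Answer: $42825 + \frac{i \sqrt{4911}}{6706} \approx 42825.0 + 0.01045 i$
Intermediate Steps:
$r = 2 i \sqrt{4911}$ ($r = \sqrt{-19644} = 2 i \sqrt{4911} \approx 140.16 i$)
$\frac{r}{13412} + 42825 = \frac{2 i \sqrt{4911}}{13412} + 42825 = 2 i \sqrt{4911} \cdot \frac{1}{13412} + 42825 = \frac{i \sqrt{4911}}{6706} + 42825 = 42825 + \frac{i \sqrt{4911}}{6706}$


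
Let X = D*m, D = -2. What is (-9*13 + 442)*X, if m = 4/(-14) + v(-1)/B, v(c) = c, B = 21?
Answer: 650/3 ≈ 216.67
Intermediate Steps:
m = -⅓ (m = 4/(-14) - 1/21 = 4*(-1/14) - 1*1/21 = -2/7 - 1/21 = -⅓ ≈ -0.33333)
X = ⅔ (X = -2*(-⅓) = ⅔ ≈ 0.66667)
(-9*13 + 442)*X = (-9*13 + 442)*(⅔) = (-117 + 442)*(⅔) = 325*(⅔) = 650/3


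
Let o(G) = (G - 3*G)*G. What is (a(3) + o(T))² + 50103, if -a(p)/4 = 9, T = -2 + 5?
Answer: 53019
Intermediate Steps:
T = 3
a(p) = -36 (a(p) = -4*9 = -36)
o(G) = -2*G² (o(G) = (-2*G)*G = -2*G²)
(a(3) + o(T))² + 50103 = (-36 - 2*3²)² + 50103 = (-36 - 2*9)² + 50103 = (-36 - 18)² + 50103 = (-54)² + 50103 = 2916 + 50103 = 53019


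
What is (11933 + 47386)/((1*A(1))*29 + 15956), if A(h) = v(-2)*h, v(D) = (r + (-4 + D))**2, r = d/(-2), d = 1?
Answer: 237276/68725 ≈ 3.4525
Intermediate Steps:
r = -1/2 (r = 1/(-2) = 1*(-1/2) = -1/2 ≈ -0.50000)
v(D) = (-9/2 + D)**2 (v(D) = (-1/2 + (-4 + D))**2 = (-9/2 + D)**2)
A(h) = 169*h/4 (A(h) = ((-9 + 2*(-2))**2/4)*h = ((-9 - 4)**2/4)*h = ((1/4)*(-13)**2)*h = ((1/4)*169)*h = 169*h/4)
(11933 + 47386)/((1*A(1))*29 + 15956) = (11933 + 47386)/((1*((169/4)*1))*29 + 15956) = 59319/((1*(169/4))*29 + 15956) = 59319/((169/4)*29 + 15956) = 59319/(4901/4 + 15956) = 59319/(68725/4) = 59319*(4/68725) = 237276/68725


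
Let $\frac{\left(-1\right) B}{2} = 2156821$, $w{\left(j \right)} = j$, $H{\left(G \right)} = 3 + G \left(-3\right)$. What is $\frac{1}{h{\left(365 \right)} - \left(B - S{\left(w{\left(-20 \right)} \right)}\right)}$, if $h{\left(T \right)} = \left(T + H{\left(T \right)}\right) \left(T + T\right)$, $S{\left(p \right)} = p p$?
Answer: $\frac{1}{3783332} \approx 2.6432 \cdot 10^{-7}$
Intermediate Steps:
$H{\left(G \right)} = 3 - 3 G$
$B = -4313642$ ($B = \left(-2\right) 2156821 = -4313642$)
$S{\left(p \right)} = p^{2}$
$h{\left(T \right)} = 2 T \left(3 - 2 T\right)$ ($h{\left(T \right)} = \left(T - \left(-3 + 3 T\right)\right) \left(T + T\right) = \left(3 - 2 T\right) 2 T = 2 T \left(3 - 2 T\right)$)
$\frac{1}{h{\left(365 \right)} - \left(B - S{\left(w{\left(-20 \right)} \right)}\right)} = \frac{1}{2 \cdot 365 \left(3 - 730\right) + \left(\left(-20\right)^{2} - -4313642\right)} = \frac{1}{2 \cdot 365 \left(3 - 730\right) + \left(400 + 4313642\right)} = \frac{1}{2 \cdot 365 \left(-727\right) + 4314042} = \frac{1}{-530710 + 4314042} = \frac{1}{3783332}$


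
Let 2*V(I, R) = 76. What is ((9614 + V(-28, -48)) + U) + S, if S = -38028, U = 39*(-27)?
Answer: -29429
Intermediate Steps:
V(I, R) = 38 (V(I, R) = (1/2)*76 = 38)
U = -1053
((9614 + V(-28, -48)) + U) + S = ((9614 + 38) - 1053) - 38028 = (9652 - 1053) - 38028 = 8599 - 38028 = -29429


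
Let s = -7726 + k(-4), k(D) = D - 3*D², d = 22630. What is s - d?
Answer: -30408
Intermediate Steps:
s = -7778 (s = -7726 - 4*(1 - 3*(-4)) = -7726 - 4*(1 + 12) = -7726 - 4*13 = -7726 - 52 = -7778)
s - d = -7778 - 1*22630 = -7778 - 22630 = -30408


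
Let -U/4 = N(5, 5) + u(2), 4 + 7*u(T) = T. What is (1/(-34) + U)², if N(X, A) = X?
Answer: 20205025/56644 ≈ 356.70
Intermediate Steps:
u(T) = -4/7 + T/7
U = -132/7 (U = -4*(5 + (-4/7 + (⅐)*2)) = -4*(5 + (-4/7 + 2/7)) = -4*(5 - 2/7) = -4*33/7 = -132/7 ≈ -18.857)
(1/(-34) + U)² = (1/(-34) - 132/7)² = (-1/34 - 132/7)² = (-4495/238)² = 20205025/56644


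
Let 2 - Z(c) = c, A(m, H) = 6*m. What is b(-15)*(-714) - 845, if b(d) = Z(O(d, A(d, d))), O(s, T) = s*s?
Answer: 158377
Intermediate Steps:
O(s, T) = s**2
Z(c) = 2 - c
b(d) = 2 - d**2
b(-15)*(-714) - 845 = (2 - 1*(-15)**2)*(-714) - 845 = (2 - 1*225)*(-714) - 845 = (2 - 225)*(-714) - 845 = -223*(-714) - 845 = 159222 - 845 = 158377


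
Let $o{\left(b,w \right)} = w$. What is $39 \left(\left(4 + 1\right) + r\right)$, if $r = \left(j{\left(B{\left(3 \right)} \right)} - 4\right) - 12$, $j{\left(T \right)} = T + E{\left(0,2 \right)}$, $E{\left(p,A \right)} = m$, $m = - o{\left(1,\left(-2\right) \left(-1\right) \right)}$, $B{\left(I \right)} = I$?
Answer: $-390$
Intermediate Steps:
$m = -2$ ($m = - \left(-2\right) \left(-1\right) = \left(-1\right) 2 = -2$)
$E{\left(p,A \right)} = -2$
$j{\left(T \right)} = -2 + T$ ($j{\left(T \right)} = T - 2 = -2 + T$)
$r = -15$ ($r = \left(\left(-2 + 3\right) - 4\right) - 12 = \left(1 - 4\right) - 12 = -3 - 12 = -15$)
$39 \left(\left(4 + 1\right) + r\right) = 39 \left(\left(4 + 1\right) - 15\right) = 39 \left(5 - 15\right) = 39 \left(-10\right) = -390$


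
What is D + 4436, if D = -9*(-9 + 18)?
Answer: 4355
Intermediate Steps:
D = -81 (D = -9*9 = -81)
D + 4436 = -81 + 4436 = 4355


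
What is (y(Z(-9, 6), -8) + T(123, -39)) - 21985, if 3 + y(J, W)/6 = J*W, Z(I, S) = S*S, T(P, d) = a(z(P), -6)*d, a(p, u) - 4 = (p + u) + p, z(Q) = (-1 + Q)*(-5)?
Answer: 23927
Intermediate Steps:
z(Q) = 5 - 5*Q
a(p, u) = 4 + u + 2*p (a(p, u) = 4 + ((p + u) + p) = 4 + (u + 2*p) = 4 + u + 2*p)
T(P, d) = d*(8 - 10*P) (T(P, d) = (4 - 6 + 2*(5 - 5*P))*d = (4 - 6 + (10 - 10*P))*d = (8 - 10*P)*d = d*(8 - 10*P))
Z(I, S) = S**2
y(J, W) = -18 + 6*J*W (y(J, W) = -18 + 6*(J*W) = -18 + 6*J*W)
(y(Z(-9, 6), -8) + T(123, -39)) - 21985 = ((-18 + 6*6**2*(-8)) + 2*(-39)*(4 - 5*123)) - 21985 = ((-18 + 6*36*(-8)) + 2*(-39)*(4 - 615)) - 21985 = ((-18 - 1728) + 2*(-39)*(-611)) - 21985 = (-1746 + 47658) - 21985 = 45912 - 21985 = 23927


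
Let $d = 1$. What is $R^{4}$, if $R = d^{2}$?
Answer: $1$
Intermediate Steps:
$R = 1$ ($R = 1^{2} = 1$)
$R^{4} = 1^{4} = 1$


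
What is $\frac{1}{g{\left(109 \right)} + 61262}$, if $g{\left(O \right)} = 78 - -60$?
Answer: $\frac{1}{61400} \approx 1.6287 \cdot 10^{-5}$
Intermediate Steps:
$g{\left(O \right)} = 138$ ($g{\left(O \right)} = 78 + 60 = 138$)
$\frac{1}{g{\left(109 \right)} + 61262} = \frac{1}{138 + 61262} = \frac{1}{61400}$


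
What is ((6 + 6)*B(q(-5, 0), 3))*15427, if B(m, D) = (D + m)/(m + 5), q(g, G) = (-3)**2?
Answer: 1110744/7 ≈ 1.5868e+5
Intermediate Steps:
q(g, G) = 9
B(m, D) = (D + m)/(5 + m)
((6 + 6)*B(q(-5, 0), 3))*15427 = ((6 + 6)*((3 + 9)/(5 + 9)))*15427 = (12*(12/14))*15427 = (12*((1/14)*12))*15427 = (12*(6/7))*15427 = (72/7)*15427 = 1110744/7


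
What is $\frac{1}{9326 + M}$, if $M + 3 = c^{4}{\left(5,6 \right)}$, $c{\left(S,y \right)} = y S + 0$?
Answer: $\frac{1}{819323} \approx 1.2205 \cdot 10^{-6}$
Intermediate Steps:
$c{\left(S,y \right)} = S y$ ($c{\left(S,y \right)} = S y + 0 = S y$)
$M = 809997$ ($M = -3 + \left(5 \cdot 6\right)^{4} = -3 + 30^{4} = -3 + 810000 = 809997$)
$\frac{1}{9326 + M} = \frac{1}{9326 + 809997} = \frac{1}{819323}$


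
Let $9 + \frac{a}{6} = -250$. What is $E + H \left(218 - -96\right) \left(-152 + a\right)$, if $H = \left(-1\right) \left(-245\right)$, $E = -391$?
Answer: $-131242971$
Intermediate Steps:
$H = 245$
$a = -1554$ ($a = -54 + 6 \left(-250\right) = -54 - 1500 = -1554$)
$E + H \left(218 - -96\right) \left(-152 + a\right) = -391 + 245 \left(218 - -96\right) \left(-152 - 1554\right) = -391 + 245 \left(218 + 96\right) \left(-1706\right) = -391 + 245 \cdot 314 \left(-1706\right) = -391 + 245 \left(-535684\right) = -391 - 131242580 = -131242971$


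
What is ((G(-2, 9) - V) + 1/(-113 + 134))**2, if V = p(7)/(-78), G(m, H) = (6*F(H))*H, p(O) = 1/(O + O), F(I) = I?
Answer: 281711485225/1192464 ≈ 2.3624e+5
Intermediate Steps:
p(O) = 1/(2*O)
G(m, H) = 6*H**2 (G(m, H) = (6*H)*H = 6*H**2)
V = -1/1092 (V = ((1/2)/7)/(-78) = ((1/2)*(1/7))*(-1/78) = (1/14)*(-1/78) = -1/1092 ≈ -0.00091575)
((G(-2, 9) - V) + 1/(-113 + 134))**2 = ((6*9**2 - 1*(-1/1092)) + 1/(-113 + 134))**2 = ((6*81 + 1/1092) + 1/21)**2 = ((486 + 1/1092) + 1/21)**2 = (530713/1092 + 1/21)**2 = (530765/1092)**2 = 281711485225/1192464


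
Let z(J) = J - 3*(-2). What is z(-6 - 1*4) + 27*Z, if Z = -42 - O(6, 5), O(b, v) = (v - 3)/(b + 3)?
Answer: -1144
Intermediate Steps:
z(J) = 6 + J (z(J) = J + 6 = 6 + J)
O(b, v) = (-3 + v)/(3 + b)
Z = -380/9 (Z = -42 - (-3 + 5)/(3 + 6) = -42 - 2/9 = -380/9 ≈ -42.222)
z(-6 - 1*4) + 27*Z = (6 + (-6 - 1*4)) + 27*(-380/9) = (6 + (-6 - 4)) - 1140 = (6 - 10) - 1140 = -4 - 1140 = -1144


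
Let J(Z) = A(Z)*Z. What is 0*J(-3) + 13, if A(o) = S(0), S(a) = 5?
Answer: 13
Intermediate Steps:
A(o) = 5
J(Z) = 5*Z
0*J(-3) + 13 = 0*(5*(-3)) + 13 = 0*(-15) + 13 = 0 + 13 = 13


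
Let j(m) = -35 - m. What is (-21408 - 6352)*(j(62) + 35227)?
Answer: -975208800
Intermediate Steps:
(-21408 - 6352)*(j(62) + 35227) = (-21408 - 6352)*((-35 - 1*62) + 35227) = -27760*((-35 - 62) + 35227) = -27760*(-97 + 35227) = -27760*35130 = -975208800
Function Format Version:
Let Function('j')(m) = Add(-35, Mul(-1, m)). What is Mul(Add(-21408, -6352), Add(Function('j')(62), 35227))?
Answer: -975208800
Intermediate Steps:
Mul(Add(-21408, -6352), Add(Function('j')(62), 35227)) = Mul(Add(-21408, -6352), Add(Add(-35, Mul(-1, 62)), 35227)) = Mul(-27760, Add(Add(-35, -62), 35227)) = Mul(-27760, Add(-97, 35227)) = Mul(-27760, 35130) = -975208800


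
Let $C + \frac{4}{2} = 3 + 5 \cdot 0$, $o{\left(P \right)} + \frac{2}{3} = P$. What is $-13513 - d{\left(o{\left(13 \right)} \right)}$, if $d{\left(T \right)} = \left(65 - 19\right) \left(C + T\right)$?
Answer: $- \frac{42379}{3} \approx -14126.0$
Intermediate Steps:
$o{\left(P \right)} = - \frac{2}{3} + P$
$C = 1$ ($C = -2 + \left(3 + 5 \cdot 0\right) = -2 + \left(3 + 0\right) = -2 + 3 = 1$)
$d{\left(T \right)} = 46 + 46 T$ ($d{\left(T \right)} = \left(65 - 19\right) \left(1 + T\right) = 46 \left(1 + T\right) = 46 + 46 T$)
$-13513 - d{\left(o{\left(13 \right)} \right)} = -13513 - \left(46 + 46 \left(- \frac{2}{3} + 13\right)\right) = -13513 - \left(46 + 46 \cdot \frac{37}{3}\right) = -13513 - \left(46 + \frac{1702}{3}\right) = -13513 - \frac{1840}{3} = - \frac{42379}{3}$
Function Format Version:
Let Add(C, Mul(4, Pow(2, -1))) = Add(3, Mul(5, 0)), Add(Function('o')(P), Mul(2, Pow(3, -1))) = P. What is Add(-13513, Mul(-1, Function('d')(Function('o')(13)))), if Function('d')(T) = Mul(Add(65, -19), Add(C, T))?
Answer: Rational(-42379, 3) ≈ -14126.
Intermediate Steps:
Function('o')(P) = Add(Rational(-2, 3), P)
C = 1 (C = Add(-2, Add(3, Mul(5, 0))) = Add(-2, Add(3, 0)) = Add(-2, 3) = 1)
Function('d')(T) = Add(46, Mul(46, T)) (Function('d')(T) = Mul(Add(65, -19), Add(1, T)) = Mul(46, Add(1, T)) = Add(46, Mul(46, T)))
Add(-13513, Mul(-1, Function('d')(Function('o')(13)))) = Add(-13513, Mul(-1, Add(46, Mul(46, Add(Rational(-2, 3), 13))))) = Add(-13513, Mul(-1, Add(46, Mul(46, Rational(37, 3))))) = Add(-13513, Mul(-1, Add(46, Rational(1702, 3)))) = Add(-13513, Mul(-1, Rational(1840, 3))) = Add(-13513, Rational(-1840, 3)) = Rational(-42379, 3)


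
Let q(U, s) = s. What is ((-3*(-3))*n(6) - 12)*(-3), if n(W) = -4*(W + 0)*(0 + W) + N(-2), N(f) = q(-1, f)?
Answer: 3978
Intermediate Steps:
N(f) = f
n(W) = -2 - 4*W² (n(W) = -4*(W + 0)*(0 + W) - 2 = -4*W*W - 2 = -4*W² - 2 = -2 - 4*W²)
((-3*(-3))*n(6) - 12)*(-3) = ((-3*(-3))*(-2 - 4*6²) - 12)*(-3) = (9*(-2 - 4*36) - 12)*(-3) = (9*(-2 - 144) - 12)*(-3) = (9*(-146) - 12)*(-3) = (-1314 - 12)*(-3) = -1326*(-3) = 3978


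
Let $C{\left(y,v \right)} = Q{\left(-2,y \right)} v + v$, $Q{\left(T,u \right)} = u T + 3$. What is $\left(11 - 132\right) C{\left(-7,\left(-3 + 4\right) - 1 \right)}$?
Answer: $0$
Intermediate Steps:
$Q{\left(T,u \right)} = 3 + T u$ ($Q{\left(T,u \right)} = T u + 3 = 3 + T u$)
$C{\left(y,v \right)} = v + v \left(3 - 2 y\right)$ ($C{\left(y,v \right)} = \left(3 - 2 y\right) v + v = v \left(3 - 2 y\right) + v = v + v \left(3 - 2 y\right)$)
$\left(11 - 132\right) C{\left(-7,\left(-3 + 4\right) - 1 \right)} = \left(11 - 132\right) 2 \left(\left(-3 + 4\right) - 1\right) \left(2 - -7\right) = - 121 \cdot 2 \left(1 - 1\right) \left(2 + 7\right) = - 121 \cdot 2 \cdot 0 \cdot 9 = \left(-121\right) 0 = 0$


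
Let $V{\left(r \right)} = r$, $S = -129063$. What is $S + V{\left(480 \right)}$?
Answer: $-128583$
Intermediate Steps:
$S + V{\left(480 \right)} = -129063 + 480 = -128583$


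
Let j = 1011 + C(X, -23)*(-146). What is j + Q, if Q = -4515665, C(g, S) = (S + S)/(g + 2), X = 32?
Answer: -76745760/17 ≈ -4.5145e+6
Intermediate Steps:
C(g, S) = 2*S/(2 + g) (C(g, S) = (2*S)/(2 + g) = 2*S/(2 + g))
j = 20545/17 (j = 1011 + (2*(-23)/(2 + 32))*(-146) = 1011 + (2*(-23)/34)*(-146) = 1011 + (2*(-23)*(1/34))*(-146) = 1011 - 23/17*(-146) = 1011 + 3358/17 = 20545/17 ≈ 1208.5)
j + Q = 20545/17 - 4515665 = -76745760/17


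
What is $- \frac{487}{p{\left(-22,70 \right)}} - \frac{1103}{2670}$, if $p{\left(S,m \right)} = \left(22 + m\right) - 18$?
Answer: $- \frac{345478}{49395} \approx -6.9942$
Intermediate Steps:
$p{\left(S,m \right)} = 4 + m$
$- \frac{487}{p{\left(-22,70 \right)}} - \frac{1103}{2670} = - \frac{487}{4 + 70} - \frac{1103}{2670} = - \frac{487}{74} - \frac{1103}{2670} = - \frac{345478}{49395}$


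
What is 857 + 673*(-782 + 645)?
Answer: -91344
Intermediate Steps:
857 + 673*(-782 + 645) = 857 + 673*(-137) = 857 - 92201 = -91344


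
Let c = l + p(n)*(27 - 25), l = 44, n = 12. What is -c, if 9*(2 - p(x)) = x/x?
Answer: -430/9 ≈ -47.778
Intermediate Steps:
p(x) = 17/9 (p(x) = 2 - x/(9*x) = 2 - ⅑*1 = 2 - ⅑ = 17/9)
c = 430/9 (c = 44 + 17*(27 - 25)/9 = 44 + (17/9)*2 = 44 + 34/9 = 430/9 ≈ 47.778)
-c = -1*430/9 = -430/9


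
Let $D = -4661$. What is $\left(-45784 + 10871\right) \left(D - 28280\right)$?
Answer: $1150069133$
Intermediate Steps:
$\left(-45784 + 10871\right) \left(D - 28280\right) = \left(-45784 + 10871\right) \left(-4661 - 28280\right) = \left(-34913\right) \left(-32941\right) = 1150069133$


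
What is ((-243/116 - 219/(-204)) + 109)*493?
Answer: 106467/2 ≈ 53234.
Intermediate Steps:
((-243/116 - 219/(-204)) + 109)*493 = ((-243*1/116 - 219*(-1/204)) + 109)*493 = ((-243/116 + 73/68) + 109)*493 = (-1007/986 + 109)*493 = (106467/986)*493 = 106467/2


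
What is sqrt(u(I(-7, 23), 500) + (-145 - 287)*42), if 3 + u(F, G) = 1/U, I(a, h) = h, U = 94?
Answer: I*sqrt(160346798)/94 ≈ 134.71*I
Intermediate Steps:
u(F, G) = -281/94 (u(F, G) = -3 + 1/94 = -281/94)
sqrt(u(I(-7, 23), 500) + (-145 - 287)*42) = sqrt(-281/94 + (-145 - 287)*42) = sqrt(-281/94 - 432*42) = sqrt(-281/94 - 18144) = sqrt(-1705817/94) = I*sqrt(160346798)/94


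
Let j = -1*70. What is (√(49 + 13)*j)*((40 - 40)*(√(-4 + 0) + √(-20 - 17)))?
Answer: 0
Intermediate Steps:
j = -70
(√(49 + 13)*j)*((40 - 40)*(√(-4 + 0) + √(-20 - 17))) = (√(49 + 13)*(-70))*((40 - 40)*(√(-4 + 0) + √(-20 - 17))) = (√62*(-70))*(0*(√(-4) + √(-37))) = (-70*√62)*(0*(2*I + I*√37)) = -70*√62*0 = 0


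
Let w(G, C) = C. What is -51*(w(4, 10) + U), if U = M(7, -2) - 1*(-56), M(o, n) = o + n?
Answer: -3621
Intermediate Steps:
M(o, n) = n + o
U = 61 (U = (-2 + 7) - 1*(-56) = 5 + 56 = 61)
-51*(w(4, 10) + U) = -51*(10 + 61) = -51*71 = -3621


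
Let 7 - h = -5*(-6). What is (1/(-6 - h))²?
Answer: 1/289 ≈ 0.0034602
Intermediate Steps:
h = -23 (h = 7 - (-5)*(-6) = 7 - 1*30 = 7 - 30 = -23)
(1/(-6 - h))² = (1/(-6 - 1*(-23)))² = (1/(-6 + 23))² = (1/17)² = 1/289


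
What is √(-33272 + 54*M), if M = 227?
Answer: I*√21014 ≈ 144.96*I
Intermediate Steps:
√(-33272 + 54*M) = √(-33272 + 54*227) = √(-33272 + 12258) = √(-21014) = I*√21014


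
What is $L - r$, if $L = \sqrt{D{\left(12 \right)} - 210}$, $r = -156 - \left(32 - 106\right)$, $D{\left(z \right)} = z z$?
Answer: $82 + i \sqrt{66} \approx 82.0 + 8.124 i$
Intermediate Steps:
$D{\left(z \right)} = z^{2}$
$r = -82$ ($r = -156 - -74 = -156 + 74 = -82$)
$L = i \sqrt{66}$ ($L = \sqrt{12^{2} - 210} = \sqrt{144 - 210} = \sqrt{-66} = i \sqrt{66} \approx 8.124 i$)
$L - r = i \sqrt{66} - -82 = i \sqrt{66} + 82 = 82 + i \sqrt{66}$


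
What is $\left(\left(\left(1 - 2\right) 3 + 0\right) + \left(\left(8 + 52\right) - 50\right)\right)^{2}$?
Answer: $49$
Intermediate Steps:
$\left(\left(\left(1 - 2\right) 3 + 0\right) + \left(\left(8 + 52\right) - 50\right)\right)^{2} = \left(\left(\left(1 - 2\right) 3 + 0\right) + \left(60 - 50\right)\right)^{2} = \left(\left(\left(-1\right) 3 + 0\right) + 10\right)^{2} = \left(\left(-3 + 0\right) + 10\right)^{2} = \left(-3 + 10\right)^{2} = 7^{2} = 49$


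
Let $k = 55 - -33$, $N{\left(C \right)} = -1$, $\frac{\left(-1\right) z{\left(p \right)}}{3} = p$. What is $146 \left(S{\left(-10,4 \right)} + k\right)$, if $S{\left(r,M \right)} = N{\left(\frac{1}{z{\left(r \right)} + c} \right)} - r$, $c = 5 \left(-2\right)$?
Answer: $14162$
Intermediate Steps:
$z{\left(p \right)} = - 3 p$
$c = -10$
$S{\left(r,M \right)} = -1 - r$
$k = 88$ ($k = 55 + 33 = 88$)
$146 \left(S{\left(-10,4 \right)} + k\right) = 146 \left(\left(-1 - -10\right) + 88\right) = 146 \left(\left(-1 + 10\right) + 88\right) = 146 \left(9 + 88\right) = 146 \cdot 97 = 14162$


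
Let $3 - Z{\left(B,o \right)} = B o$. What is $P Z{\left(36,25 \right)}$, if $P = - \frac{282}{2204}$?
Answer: $\frac{126477}{1102} \approx 114.77$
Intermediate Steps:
$Z{\left(B,o \right)} = 3 - B o$
$P = - \frac{141}{1102}$ ($P = \left(-282\right) \frac{1}{2204} = - \frac{141}{1102} \approx -0.12795$)
$P Z{\left(36,25 \right)} = - \frac{141 \left(3 - 36 \cdot 25\right)}{1102} = - \frac{141 \left(3 - 900\right)}{1102} = \left(- \frac{141}{1102}\right) \left(-897\right) = \frac{126477}{1102}$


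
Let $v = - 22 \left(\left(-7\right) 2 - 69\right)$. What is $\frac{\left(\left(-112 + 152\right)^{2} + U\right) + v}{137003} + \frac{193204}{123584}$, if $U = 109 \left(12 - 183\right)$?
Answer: $\frac{6147361055}{4232844688} \approx 1.4523$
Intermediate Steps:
$U = -18639$ ($U = 109 \left(-171\right) = -18639$)
$v = 1826$ ($v = - 22 \left(-14 - 69\right) = \left(-22\right) \left(-83\right) = 1826$)
$\frac{\left(\left(-112 + 152\right)^{2} + U\right) + v}{137003} + \frac{193204}{123584} = \frac{\left(\left(-112 + 152\right)^{2} - 18639\right) + 1826}{137003} + \frac{193204}{123584} = \left(\left(40^{2} - 18639\right) + 1826\right) \frac{1}{137003} + 193204 \cdot \frac{1}{123584} = \left(\left(1600 - 18639\right) + 1826\right) \frac{1}{137003} + \frac{48301}{30896} = \left(-17039 + 1826\right) \frac{1}{137003} + \frac{48301}{30896} = \left(-15213\right) \frac{1}{137003} + \frac{48301}{30896} = - \frac{15213}{137003} + \frac{48301}{30896} = \frac{6147361055}{4232844688}$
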